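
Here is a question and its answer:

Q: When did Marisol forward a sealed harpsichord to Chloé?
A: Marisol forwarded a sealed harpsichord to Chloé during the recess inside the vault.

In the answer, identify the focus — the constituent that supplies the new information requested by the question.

The wh-word "when" asks about the time.
In the answer, "Marisol", "a sealed harpsichord" and "to Chloé" are given — repeated from the question.
"inside the vault" is also new, but it specifies the location, which is not what the question asks about — so it is not the focus.
The constituent filling the time gap is "during the recess"; that is the focus.

during the recess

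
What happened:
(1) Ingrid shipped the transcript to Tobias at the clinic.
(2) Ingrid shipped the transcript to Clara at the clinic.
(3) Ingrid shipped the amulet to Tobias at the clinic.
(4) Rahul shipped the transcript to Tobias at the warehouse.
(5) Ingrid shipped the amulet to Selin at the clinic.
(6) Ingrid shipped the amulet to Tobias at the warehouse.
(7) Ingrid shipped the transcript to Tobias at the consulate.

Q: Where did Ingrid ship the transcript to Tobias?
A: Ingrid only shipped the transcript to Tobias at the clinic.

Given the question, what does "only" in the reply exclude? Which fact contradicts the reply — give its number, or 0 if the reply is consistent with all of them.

The question "Where did ...?" targets the setting, so in the reply the focus falls on "at the clinic".
"Only" then excludes alternative settings while the background — same agent, thing, recipient (Ingrid / the transcript / Tobias) — is held fixed.
Fact (7) keeps same agent, thing, recipient (Ingrid / the transcript / Tobias) but has setting = at the consulate; that refutes the reply.
(Fact (3) would refute a reading with focus on the thing — but that is not what the question asks.)

7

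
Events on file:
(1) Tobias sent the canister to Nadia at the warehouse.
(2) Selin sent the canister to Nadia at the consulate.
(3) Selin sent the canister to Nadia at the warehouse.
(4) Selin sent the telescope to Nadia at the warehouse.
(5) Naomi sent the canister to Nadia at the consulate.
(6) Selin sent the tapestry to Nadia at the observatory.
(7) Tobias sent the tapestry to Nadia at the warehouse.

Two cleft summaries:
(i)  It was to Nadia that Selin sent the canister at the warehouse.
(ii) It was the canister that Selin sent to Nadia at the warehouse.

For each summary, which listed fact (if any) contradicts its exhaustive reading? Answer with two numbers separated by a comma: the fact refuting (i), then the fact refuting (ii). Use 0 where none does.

0, 4

Summary (i) focuses "Nadia" (the recipient); background Selin as agent and the canister as thing and at the warehouse as setting. No fact matches that background with a different recipient, so 0.
Summary (ii) focuses "the canister" (the thing); background Selin as agent and Nadia as recipient and at the warehouse as setting. Fact (4) matches that background with thing = the telescope — refutes (ii).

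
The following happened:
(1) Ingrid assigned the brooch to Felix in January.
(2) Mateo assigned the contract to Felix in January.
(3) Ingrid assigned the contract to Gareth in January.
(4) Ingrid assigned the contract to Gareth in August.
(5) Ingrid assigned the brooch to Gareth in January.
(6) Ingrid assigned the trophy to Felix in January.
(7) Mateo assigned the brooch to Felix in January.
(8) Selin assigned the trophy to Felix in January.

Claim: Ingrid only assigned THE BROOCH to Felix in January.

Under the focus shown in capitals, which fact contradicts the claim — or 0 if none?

The capitals mark "the brooch" as focus. So "only" rules out other things, with the rest (same agent, recipient, setting (Ingrid / Felix / in January)) as background.
Fact (6) matches on same agent, recipient, setting (Ingrid / Felix / in January), but has thing = the trophy instead. That refutes the claim.

6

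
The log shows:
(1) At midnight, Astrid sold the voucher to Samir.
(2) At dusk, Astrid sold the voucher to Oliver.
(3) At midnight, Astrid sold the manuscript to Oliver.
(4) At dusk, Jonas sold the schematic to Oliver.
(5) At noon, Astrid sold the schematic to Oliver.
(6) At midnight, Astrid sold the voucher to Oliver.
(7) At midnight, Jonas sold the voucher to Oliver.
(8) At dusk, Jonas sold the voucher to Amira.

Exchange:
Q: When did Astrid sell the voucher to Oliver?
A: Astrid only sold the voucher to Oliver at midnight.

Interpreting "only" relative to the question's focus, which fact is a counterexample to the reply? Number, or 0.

2

Answering "When did ...?" puts focus on the setting — here, "at midnight".
"Only" then excludes alternative settings while the background — agent = Astrid, thing = the voucher, recipient = Oliver — is held fixed.
Fact (2) shares the background with a different setting (at dusk) — counterexample.
(Fact (3) would refute a reading with focus on the thing — but that is not what the question asks.)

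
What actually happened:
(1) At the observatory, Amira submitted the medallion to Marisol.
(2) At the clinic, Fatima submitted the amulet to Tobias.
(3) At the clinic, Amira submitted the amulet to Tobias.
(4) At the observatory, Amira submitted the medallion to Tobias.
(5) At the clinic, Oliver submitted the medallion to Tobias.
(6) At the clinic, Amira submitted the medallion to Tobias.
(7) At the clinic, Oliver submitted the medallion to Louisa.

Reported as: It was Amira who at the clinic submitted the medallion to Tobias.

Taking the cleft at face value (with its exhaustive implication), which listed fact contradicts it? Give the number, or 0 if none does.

The cleft puts "Amira" in focus and presupposes the open proposition with same thing, recipient, setting (the medallion / Tobias / at the clinic).
Exhaustivity: Amira is the only agent satisfying that background.
But fact (5) also has same thing, recipient, setting (the medallion / Tobias / at the clinic), with agent = Oliver — so the exhaustive reading fails.

5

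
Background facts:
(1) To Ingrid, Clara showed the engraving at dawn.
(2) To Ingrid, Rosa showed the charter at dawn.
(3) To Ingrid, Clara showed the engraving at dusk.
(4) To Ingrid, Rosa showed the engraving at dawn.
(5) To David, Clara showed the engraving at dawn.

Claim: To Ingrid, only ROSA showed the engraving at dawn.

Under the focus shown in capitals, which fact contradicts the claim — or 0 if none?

The capitals mark "Rosa" as focus. So "only" rules out other agents, with the rest (thing = the engraving, recipient = Ingrid, setting = at dawn) as background.
Fact (1) shares the background but differs in agent (Clara) — a counterexample.

1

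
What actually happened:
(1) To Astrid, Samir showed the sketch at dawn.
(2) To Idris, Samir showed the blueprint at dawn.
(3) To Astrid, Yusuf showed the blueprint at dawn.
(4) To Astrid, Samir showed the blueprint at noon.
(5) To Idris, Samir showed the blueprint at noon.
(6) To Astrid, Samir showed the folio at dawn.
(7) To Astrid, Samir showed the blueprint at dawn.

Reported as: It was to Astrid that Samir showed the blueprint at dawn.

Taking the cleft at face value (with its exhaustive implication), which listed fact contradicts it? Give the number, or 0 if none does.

2

The cleft puts "Astrid" in focus and presupposes the open proposition with same agent, thing, setting (Samir / the blueprint / at dawn).
Exhaustivity: Astrid is the only recipient satisfying that background.
But fact (2) also has same agent, thing, setting (Samir / the blueprint / at dawn), with recipient = Idris — so the exhaustive reading fails.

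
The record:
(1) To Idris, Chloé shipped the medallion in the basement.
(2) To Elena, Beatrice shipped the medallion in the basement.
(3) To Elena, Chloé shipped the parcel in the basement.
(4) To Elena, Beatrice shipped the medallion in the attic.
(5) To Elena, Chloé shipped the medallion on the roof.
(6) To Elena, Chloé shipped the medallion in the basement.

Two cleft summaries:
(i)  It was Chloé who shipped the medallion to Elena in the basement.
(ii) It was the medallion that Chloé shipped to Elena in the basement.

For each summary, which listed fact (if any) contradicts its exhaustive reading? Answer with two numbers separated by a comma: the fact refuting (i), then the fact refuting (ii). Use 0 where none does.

Summary (i) focuses "Chloé" (the agent); background the medallion as thing and Elena as recipient and in the basement as setting. Fact (2) matches that background with agent = Beatrice — refutes (i).
Summary (ii) focuses "the medallion" (the thing); background Chloé as agent and Elena as recipient and in the basement as setting. Fact (3) matches that background with thing = the parcel — refutes (ii).

2, 3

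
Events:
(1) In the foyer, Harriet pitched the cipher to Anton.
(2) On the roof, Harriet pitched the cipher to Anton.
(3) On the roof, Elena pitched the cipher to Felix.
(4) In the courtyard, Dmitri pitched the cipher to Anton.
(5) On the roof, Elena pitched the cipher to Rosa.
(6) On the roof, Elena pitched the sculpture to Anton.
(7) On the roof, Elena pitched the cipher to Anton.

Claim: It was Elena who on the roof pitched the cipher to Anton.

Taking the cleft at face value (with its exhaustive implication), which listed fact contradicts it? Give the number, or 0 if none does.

2

Focus of the cleft: "Elena" (the agent). Presupposed background: same thing, recipient, setting (the cipher / Anton / on the roof).
Exhaustivity: Elena is the only agent satisfying that background.
Fact (2) shares the background but with agent = Harriet; exhaustivity is violated.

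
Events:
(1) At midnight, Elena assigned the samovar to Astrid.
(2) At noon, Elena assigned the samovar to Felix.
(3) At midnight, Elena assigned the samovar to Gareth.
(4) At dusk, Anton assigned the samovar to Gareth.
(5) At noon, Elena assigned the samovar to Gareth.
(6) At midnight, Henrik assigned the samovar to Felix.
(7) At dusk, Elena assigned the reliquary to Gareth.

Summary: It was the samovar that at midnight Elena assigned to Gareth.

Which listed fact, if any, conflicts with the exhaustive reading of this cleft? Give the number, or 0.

The cleft puts "the samovar" in focus and presupposes the open proposition with same agent, recipient, setting (Elena / Gareth / at midnight).
The exhaustive reading says no other thing fits that background.
No listed fact matches the background with a different thing. Exhaustivity holds.

0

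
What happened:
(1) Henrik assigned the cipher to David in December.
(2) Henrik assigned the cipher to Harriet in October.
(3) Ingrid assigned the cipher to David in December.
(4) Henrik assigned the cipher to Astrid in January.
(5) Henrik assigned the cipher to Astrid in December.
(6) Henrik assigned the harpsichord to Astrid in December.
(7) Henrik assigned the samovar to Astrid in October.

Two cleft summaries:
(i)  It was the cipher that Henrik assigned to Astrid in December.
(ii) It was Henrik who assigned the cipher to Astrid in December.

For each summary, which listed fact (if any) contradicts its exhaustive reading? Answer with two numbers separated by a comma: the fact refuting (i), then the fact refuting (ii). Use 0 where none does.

Summary (i) focuses "the cipher" (the thing); background same agent, recipient, setting (Henrik / Astrid / in December). Fact (6) matches that background with thing = the harpsichord — refutes (i).
Summary (ii) focuses "Henrik" (the agent); background same thing, recipient, setting (the cipher / Astrid / in December). No fact matches that background with a different agent, so 0.

6, 0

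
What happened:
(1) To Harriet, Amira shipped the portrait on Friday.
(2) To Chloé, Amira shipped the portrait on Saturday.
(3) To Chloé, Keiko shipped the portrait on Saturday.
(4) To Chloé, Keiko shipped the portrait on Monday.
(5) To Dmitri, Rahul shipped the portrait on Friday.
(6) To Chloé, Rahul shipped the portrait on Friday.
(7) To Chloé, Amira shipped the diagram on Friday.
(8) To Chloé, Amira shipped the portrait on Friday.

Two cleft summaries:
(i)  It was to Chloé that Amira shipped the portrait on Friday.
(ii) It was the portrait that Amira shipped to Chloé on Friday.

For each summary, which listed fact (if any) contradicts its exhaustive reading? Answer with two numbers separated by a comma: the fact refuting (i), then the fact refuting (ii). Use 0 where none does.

1, 7

Summary (i) focuses "Chloé" (the recipient); background agent = Amira, thing = the portrait, setting = on Friday. Fact (1) matches that background with recipient = Harriet — refutes (i).
Summary (ii) focuses "the portrait" (the thing); background agent = Amira, recipient = Chloé, setting = on Friday. Fact (7) matches that background with thing = the diagram — refutes (ii).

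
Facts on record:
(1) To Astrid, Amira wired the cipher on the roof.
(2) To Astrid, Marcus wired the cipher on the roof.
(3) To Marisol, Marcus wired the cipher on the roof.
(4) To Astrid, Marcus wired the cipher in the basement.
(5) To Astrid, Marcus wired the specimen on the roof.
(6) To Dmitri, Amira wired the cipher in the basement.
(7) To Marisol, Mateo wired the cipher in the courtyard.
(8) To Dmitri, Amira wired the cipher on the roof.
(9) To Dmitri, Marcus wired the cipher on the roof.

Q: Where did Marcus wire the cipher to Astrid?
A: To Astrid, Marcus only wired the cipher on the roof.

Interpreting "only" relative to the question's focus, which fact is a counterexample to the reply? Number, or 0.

Answering "Where did ...?" puts focus on the setting — here, "on the roof".
So "only" ranges over settings; the rest (agent = Marcus, thing = the cipher, recipient = Astrid) is presupposed.
Fact (4) keeps agent = Marcus, thing = the cipher, recipient = Astrid but has setting = in the basement; that refutes the reply.
(Fact (5) would refute a reading with focus on the thing — but that is not what the question asks.)

4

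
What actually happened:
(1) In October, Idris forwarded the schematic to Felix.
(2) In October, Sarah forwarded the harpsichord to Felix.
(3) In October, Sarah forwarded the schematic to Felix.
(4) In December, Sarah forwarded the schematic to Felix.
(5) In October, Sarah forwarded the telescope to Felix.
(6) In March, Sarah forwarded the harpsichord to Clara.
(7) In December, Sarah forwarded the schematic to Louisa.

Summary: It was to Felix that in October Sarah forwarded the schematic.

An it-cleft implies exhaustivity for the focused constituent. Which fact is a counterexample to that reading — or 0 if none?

The cleft puts "Felix" in focus and presupposes the open proposition with agent = Sarah, thing = the schematic, setting = in October.
The exhaustive reading says no other recipient fits that background.
No listed fact matches the background with a different recipient. Exhaustivity holds.

0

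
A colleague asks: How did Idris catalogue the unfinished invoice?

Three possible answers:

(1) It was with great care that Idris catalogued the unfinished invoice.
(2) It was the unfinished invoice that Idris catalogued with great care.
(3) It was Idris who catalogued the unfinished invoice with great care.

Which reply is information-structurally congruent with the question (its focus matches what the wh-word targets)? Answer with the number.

1

The question word "how" targets the manner.
Option (1) clefts "with great care" — that matches what the question asks about.
Option (2) clefts "the unfinished invoice" — the direct object, not what was asked.
Option (3) clefts "Idris" — the subject (agent), not what was asked.
So the congruent reply is (1).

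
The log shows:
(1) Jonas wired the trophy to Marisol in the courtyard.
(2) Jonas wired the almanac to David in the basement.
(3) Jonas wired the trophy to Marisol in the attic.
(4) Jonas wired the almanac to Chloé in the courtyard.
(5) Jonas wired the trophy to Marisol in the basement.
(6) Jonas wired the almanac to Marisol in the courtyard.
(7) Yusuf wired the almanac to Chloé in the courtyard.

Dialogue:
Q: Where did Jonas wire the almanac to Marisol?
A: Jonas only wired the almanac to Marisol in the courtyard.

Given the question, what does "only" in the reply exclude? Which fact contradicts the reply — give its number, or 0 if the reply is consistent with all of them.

0

The question "Where did ...?" targets the setting, so in the reply the focus falls on "in the courtyard".
"Only" then excludes alternative settings while the background — agent = Jonas, thing = the almanac, recipient = Marisol — is held fixed.
No fact keeps agent = Jonas, thing = the almanac, recipient = Marisol while changing the setting; every other fact differs on something backgrounded. The reply stands.
(Fact (4) would refute a reading with focus on the recipient — but that is not what the question asks.)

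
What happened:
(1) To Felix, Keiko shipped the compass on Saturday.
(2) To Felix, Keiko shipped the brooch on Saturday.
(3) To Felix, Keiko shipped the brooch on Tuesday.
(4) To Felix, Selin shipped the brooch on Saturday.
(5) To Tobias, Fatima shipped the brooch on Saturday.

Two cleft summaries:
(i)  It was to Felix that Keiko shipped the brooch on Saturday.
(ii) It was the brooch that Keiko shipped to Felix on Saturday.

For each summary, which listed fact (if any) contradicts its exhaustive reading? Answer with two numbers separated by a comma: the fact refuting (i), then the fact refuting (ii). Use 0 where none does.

Summary (i) focuses "Felix" (the recipient); background agent = Keiko, thing = the brooch, setting = on Saturday. No fact matches that background with a different recipient, so 0.
Summary (ii) focuses "the brooch" (the thing); background agent = Keiko, recipient = Felix, setting = on Saturday. Fact (1) matches that background with thing = the compass — refutes (ii).

0, 1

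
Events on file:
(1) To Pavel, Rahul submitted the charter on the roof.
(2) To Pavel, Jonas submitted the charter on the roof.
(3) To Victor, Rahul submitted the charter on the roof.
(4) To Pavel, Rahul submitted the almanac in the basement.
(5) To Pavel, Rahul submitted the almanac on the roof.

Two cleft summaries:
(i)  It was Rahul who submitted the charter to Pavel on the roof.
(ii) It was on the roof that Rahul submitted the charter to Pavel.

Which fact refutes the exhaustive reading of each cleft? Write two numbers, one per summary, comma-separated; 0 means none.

2, 0

Summary (i) focuses "Rahul" (the agent); background thing = the charter, recipient = Pavel, setting = on the roof. Fact (2) matches that background with agent = Jonas — refutes (i).
Summary (ii) focuses "on the roof" (the setting); background agent = Rahul, thing = the charter, recipient = Pavel. No fact matches that background with a different setting, so 0.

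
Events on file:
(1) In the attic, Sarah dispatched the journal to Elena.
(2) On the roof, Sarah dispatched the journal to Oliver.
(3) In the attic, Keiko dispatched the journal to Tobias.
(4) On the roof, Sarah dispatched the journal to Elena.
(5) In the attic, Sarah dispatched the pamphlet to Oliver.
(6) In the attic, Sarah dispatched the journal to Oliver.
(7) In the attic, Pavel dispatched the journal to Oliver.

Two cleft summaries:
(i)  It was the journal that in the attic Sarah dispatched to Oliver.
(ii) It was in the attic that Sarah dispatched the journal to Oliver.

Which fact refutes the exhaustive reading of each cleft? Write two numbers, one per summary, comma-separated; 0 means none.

5, 2

Summary (i) focuses "the journal" (the thing); background agent = Sarah, recipient = Oliver, setting = in the attic. Fact (5) matches that background with thing = the pamphlet — refutes (i).
Summary (ii) focuses "in the attic" (the setting); background agent = Sarah, thing = the journal, recipient = Oliver. Fact (2) matches that background with setting = on the roof — refutes (ii).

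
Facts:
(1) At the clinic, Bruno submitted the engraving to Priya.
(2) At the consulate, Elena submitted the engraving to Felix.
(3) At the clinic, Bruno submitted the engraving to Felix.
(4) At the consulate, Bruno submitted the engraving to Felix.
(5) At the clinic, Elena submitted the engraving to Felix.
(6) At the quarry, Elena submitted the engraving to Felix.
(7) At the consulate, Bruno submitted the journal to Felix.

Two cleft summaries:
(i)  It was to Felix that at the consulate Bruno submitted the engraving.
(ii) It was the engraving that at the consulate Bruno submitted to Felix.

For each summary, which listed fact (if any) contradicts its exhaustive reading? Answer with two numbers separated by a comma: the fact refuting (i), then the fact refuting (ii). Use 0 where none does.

Summary (i) focuses "Felix" (the recipient); background agent = Bruno, thing = the engraving, setting = at the consulate. No fact matches that background with a different recipient, so 0.
Summary (ii) focuses "the engraving" (the thing); background agent = Bruno, recipient = Felix, setting = at the consulate. Fact (7) matches that background with thing = the journal — refutes (ii).

0, 7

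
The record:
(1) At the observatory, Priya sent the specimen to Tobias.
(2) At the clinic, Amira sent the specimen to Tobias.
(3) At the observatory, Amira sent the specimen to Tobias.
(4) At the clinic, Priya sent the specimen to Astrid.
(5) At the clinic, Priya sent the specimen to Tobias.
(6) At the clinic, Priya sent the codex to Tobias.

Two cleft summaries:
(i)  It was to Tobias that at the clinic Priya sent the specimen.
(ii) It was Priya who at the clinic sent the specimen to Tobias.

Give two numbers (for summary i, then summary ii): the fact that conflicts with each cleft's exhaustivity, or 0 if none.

Summary (i) focuses "Tobias" (the recipient); background agent = Priya, thing = the specimen, setting = at the clinic. Fact (4) matches that background with recipient = Astrid — refutes (i).
Summary (ii) focuses "Priya" (the agent); background thing = the specimen, recipient = Tobias, setting = at the clinic. Fact (2) matches that background with agent = Amira — refutes (ii).

4, 2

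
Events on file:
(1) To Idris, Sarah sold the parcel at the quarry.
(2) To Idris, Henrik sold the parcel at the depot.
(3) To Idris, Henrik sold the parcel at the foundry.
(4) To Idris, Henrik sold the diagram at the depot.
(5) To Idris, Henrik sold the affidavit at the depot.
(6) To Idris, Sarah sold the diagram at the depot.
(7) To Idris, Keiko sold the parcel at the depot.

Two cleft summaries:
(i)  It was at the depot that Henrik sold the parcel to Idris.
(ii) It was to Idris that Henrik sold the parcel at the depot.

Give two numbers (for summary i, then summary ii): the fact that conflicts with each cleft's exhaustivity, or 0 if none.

(i): focus "at the depot". Looking for Henrik as agent and the parcel as thing and Idris as recipient with some other setting — fact (3) has at the foundry there. Refuted.
(ii): focus "Idris". No fact shares Henrik as agent and the parcel as thing and at the depot as setting with a different recipient. 0.

3, 0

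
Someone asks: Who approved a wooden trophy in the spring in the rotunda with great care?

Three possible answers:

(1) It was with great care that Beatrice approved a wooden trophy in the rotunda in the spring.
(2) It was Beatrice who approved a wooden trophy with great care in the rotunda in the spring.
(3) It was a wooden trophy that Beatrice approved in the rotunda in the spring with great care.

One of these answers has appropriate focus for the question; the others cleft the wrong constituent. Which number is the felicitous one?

The question word "who" targets the subject (agent).
Option (1) clefts "with great care" — the manner, not what was asked.
Option (2) clefts "Beatrice" — that matches what the question asks about.
Option (3) clefts "a wooden trophy" — the direct object, not what was asked.
So the congruent reply is (2).

2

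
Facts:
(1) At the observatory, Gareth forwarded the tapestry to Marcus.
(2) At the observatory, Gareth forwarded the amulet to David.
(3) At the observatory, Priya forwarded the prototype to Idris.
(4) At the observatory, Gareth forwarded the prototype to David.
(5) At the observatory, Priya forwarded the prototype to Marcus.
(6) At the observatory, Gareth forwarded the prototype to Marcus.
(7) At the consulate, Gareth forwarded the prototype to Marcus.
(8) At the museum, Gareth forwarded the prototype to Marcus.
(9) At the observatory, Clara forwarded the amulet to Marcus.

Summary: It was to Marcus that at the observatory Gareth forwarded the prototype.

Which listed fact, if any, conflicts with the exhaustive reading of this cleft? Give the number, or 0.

The cleft puts "Marcus" in focus and presupposes the open proposition with same agent, thing, setting (Gareth / the prototype / at the observatory).
The exhaustive reading says no other recipient fits that background.
But fact (4) also has same agent, thing, setting (Gareth / the prototype / at the observatory), with recipient = David — so the exhaustive reading fails.

4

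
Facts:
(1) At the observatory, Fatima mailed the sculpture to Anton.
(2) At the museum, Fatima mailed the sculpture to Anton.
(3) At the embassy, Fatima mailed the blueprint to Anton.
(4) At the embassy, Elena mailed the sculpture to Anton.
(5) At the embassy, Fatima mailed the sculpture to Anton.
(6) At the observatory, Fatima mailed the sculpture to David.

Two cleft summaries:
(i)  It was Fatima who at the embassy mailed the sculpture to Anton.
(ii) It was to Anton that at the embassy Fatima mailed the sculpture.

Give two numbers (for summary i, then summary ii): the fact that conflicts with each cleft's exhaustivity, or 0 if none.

4, 0

Summary (i) focuses "Fatima" (the agent); background same thing, recipient, setting (the sculpture / Anton / at the embassy). Fact (4) matches that background with agent = Elena — refutes (i).
Summary (ii) focuses "Anton" (the recipient); background same agent, thing, setting (Fatima / the sculpture / at the embassy). No fact matches that background with a different recipient, so 0.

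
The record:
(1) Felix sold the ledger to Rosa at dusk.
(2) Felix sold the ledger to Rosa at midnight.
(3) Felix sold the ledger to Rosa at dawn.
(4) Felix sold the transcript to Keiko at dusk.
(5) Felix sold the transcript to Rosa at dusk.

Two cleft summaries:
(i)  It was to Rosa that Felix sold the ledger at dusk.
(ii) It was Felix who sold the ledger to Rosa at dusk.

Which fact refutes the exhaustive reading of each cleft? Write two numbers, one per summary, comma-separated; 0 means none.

(i): focus "Rosa". No fact shares Felix as agent and the ledger as thing and at dusk as setting with a different recipient. 0.
(ii): focus "Felix". No fact shares the ledger as thing and Rosa as recipient and at dusk as setting with a different agent. 0.

0, 0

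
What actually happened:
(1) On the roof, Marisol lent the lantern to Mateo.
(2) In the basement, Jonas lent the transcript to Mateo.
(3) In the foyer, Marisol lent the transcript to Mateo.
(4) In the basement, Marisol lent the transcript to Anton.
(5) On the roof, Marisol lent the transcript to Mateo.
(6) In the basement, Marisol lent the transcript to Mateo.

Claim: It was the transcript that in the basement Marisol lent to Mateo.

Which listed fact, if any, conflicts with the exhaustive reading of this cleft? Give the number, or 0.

0

The cleft puts "the transcript" in focus and presupposes the open proposition with agent = Marisol, recipient = Mateo, setting = in the basement.
The exhaustive reading says no other thing fits that background.
No listed fact matches the background with a different thing. Exhaustivity holds.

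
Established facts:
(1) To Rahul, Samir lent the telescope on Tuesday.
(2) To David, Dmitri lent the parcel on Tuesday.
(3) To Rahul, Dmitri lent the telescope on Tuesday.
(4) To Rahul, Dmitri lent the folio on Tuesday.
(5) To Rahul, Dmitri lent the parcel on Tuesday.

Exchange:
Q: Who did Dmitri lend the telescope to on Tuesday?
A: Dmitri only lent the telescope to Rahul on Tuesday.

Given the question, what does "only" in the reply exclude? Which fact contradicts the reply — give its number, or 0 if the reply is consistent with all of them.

0

The question "Who did ... to ...?" targets the recipient, so in the reply the focus falls on "Rahul".
So "only" ranges over recipients; the rest (Dmitri as agent and the telescope as thing and on Tuesday as setting) is presupposed.
No listed fact shares that background with another recipient. Nothing contradicts the reply.
(Fact (4) would refute a reading with focus on the thing — but that is not what the question asks.)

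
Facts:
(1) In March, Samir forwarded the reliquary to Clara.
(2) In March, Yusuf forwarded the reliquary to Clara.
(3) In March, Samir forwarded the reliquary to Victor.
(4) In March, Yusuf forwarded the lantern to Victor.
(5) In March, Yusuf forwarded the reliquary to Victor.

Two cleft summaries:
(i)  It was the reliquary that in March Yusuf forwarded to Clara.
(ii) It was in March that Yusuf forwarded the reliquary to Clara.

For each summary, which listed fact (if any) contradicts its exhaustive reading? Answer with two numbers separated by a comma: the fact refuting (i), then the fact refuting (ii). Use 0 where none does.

0, 0

(i): focus "the reliquary". No fact shares same agent, recipient, setting (Yusuf / Clara / in March) with a different thing. 0.
(ii): focus "in March". No fact shares same agent, thing, recipient (Yusuf / the reliquary / Clara) with a different setting. 0.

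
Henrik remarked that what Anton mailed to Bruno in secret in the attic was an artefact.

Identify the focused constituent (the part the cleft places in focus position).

In a pseudo-cleft "What ... was X", the post-copular constituent X is the focus.
Here the focus is "an artefact". The backgrounded (presupposed) material includes "Anton", "to Bruno", "in secret" and "in the attic".

an artefact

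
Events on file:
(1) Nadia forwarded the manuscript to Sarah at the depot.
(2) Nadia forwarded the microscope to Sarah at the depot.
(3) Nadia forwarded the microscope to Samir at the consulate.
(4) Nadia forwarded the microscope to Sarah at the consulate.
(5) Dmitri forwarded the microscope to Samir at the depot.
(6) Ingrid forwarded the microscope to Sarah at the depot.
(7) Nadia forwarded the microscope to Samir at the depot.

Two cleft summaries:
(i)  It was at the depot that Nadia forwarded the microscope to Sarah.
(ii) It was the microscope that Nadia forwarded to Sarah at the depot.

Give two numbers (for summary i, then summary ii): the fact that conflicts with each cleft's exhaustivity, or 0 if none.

4, 1

Summary (i) focuses "at the depot" (the setting); background Nadia as agent and the microscope as thing and Sarah as recipient. Fact (4) matches that background with setting = at the consulate — refutes (i).
Summary (ii) focuses "the microscope" (the thing); background Nadia as agent and Sarah as recipient and at the depot as setting. Fact (1) matches that background with thing = the manuscript — refutes (ii).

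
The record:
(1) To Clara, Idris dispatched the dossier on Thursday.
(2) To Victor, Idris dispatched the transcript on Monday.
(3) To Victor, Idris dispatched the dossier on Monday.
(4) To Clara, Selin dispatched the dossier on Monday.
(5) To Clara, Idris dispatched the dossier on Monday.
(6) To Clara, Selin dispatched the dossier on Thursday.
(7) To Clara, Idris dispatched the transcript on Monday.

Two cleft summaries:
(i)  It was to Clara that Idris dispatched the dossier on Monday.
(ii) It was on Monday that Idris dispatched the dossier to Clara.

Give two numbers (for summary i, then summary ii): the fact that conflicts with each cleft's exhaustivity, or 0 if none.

(i): focus "Clara". Looking for Idris as agent and the dossier as thing and on Monday as setting with some other recipient — fact (3) has Victor there. Refuted.
(ii): focus "on Monday". Looking for Idris as agent and the dossier as thing and Clara as recipient with some other setting — fact (1) has on Thursday there. Refuted.

3, 1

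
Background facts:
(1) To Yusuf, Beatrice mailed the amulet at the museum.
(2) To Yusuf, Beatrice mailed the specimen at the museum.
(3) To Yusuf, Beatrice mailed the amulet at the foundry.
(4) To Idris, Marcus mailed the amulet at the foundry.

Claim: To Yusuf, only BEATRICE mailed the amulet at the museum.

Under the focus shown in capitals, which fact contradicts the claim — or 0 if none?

0

Focus (in capitals) is "Beatrice" — the agent. "Only" excludes alternative agents while holding fixed the amulet as thing and Yusuf as recipient and at the museum as setting.
No fact matches the amulet as thing and Yusuf as recipient and at the museum as setting with a different agent — every other fact differs on at least one backgrounded slot. So no fact refutes it.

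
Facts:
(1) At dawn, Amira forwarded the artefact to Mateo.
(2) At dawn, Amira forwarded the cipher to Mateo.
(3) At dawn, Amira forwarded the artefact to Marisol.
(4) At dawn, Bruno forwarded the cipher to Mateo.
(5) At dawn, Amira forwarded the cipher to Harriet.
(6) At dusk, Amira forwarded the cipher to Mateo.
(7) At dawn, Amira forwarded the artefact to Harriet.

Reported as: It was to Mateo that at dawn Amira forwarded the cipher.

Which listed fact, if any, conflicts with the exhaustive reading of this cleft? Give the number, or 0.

Focus of the cleft: "Mateo" (the recipient). Presupposed background: Amira as agent and the cipher as thing and at dawn as setting.
Exhaustivity: Mateo is the only recipient satisfying that background.
Fact (5) shares the background but with recipient = Harriet; exhaustivity is violated.

5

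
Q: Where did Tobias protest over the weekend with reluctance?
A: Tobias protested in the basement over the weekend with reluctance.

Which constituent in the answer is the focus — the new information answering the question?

in the basement

The wh-word "where" asks about the location.
In the answer, "Tobias", "with reluctance" and "over the weekend" are given — repeated from the question.
The constituent filling the location gap is "in the basement"; that is the focus and would carry nuclear stress.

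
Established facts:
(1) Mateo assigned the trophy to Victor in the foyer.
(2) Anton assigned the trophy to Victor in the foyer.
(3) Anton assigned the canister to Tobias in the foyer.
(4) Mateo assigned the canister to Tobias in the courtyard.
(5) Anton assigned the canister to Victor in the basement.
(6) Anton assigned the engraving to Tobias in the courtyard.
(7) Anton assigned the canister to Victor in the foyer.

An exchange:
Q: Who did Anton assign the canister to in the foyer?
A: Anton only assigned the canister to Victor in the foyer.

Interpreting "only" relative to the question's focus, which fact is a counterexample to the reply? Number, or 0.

The question "Who did ... to ...?" targets the recipient, so in the reply the focus falls on "Victor".
So "only" ranges over recipients; the rest (Anton as agent and the canister as thing and in the foyer as setting) is presupposed.
Fact (3) keeps Anton as agent and the canister as thing and in the foyer as setting but has recipient = Tobias; that refutes the reply.
(Fact (2) would refute a reading with focus on the thing — but that is not what the question asks.)

3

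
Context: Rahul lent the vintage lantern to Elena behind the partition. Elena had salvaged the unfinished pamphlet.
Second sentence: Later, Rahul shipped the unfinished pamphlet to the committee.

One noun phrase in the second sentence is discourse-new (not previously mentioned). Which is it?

the committee

"Rahul" and "the unfinished pamphlet" in the second sentence are given — already mentioned in the context.
"the committee" has no antecedent in the context; it is discourse-new.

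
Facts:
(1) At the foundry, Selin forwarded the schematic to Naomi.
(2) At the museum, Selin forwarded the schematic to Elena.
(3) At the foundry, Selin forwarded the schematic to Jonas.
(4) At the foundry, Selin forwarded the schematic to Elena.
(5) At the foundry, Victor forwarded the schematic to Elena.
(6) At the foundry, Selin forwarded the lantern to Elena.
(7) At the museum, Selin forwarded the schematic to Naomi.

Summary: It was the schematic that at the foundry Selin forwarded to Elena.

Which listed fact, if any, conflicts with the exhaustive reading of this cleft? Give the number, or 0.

The cleft puts "the schematic" in focus and presupposes the open proposition with Selin as agent and Elena as recipient and at the foundry as setting.
Exhaustivity: the schematic is the only thing satisfying that background.
Fact (6) shares the background but with thing = the lantern; exhaustivity is violated.

6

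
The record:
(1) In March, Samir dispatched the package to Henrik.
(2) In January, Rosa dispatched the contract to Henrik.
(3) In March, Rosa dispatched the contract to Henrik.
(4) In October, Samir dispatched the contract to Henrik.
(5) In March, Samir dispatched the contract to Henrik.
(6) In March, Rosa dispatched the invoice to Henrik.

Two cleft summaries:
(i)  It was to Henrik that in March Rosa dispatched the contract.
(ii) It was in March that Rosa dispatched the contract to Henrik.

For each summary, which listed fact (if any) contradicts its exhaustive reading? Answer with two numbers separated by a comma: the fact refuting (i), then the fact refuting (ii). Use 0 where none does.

Summary (i) focuses "Henrik" (the recipient); background agent = Rosa, thing = the contract, setting = in March. No fact matches that background with a different recipient, so 0.
Summary (ii) focuses "in March" (the setting); background agent = Rosa, thing = the contract, recipient = Henrik. Fact (2) matches that background with setting = in January — refutes (ii).

0, 2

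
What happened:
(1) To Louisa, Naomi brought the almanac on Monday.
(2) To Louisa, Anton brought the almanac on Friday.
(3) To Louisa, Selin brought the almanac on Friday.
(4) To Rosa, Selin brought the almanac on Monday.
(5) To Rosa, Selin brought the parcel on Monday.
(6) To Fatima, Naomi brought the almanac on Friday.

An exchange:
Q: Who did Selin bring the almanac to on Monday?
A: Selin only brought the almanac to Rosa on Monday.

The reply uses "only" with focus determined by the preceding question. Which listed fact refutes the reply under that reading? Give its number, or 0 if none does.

0

Answering "Who did ... to ...?" puts focus on the recipient — here, "Rosa".
So "only" ranges over recipients; the rest (same agent, thing, setting (Selin / the almanac / on Monday)) is presupposed.
No fact keeps same agent, thing, setting (Selin / the almanac / on Monday) while changing the recipient; every other fact differs on something backgrounded. The reply stands.
(Fact (5) would refute a reading with focus on the thing — but that is not what the question asks.)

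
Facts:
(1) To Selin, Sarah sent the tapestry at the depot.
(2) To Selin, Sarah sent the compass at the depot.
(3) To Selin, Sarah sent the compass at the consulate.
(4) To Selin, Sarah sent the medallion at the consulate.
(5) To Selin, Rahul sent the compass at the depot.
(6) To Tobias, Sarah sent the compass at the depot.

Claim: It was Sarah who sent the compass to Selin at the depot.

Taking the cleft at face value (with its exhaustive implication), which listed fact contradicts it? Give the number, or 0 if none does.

5

The cleft puts "Sarah" in focus and presupposes the open proposition with the compass as thing and Selin as recipient and at the depot as setting.
Exhaustivity: Sarah is the only agent satisfying that background.
Fact (5) shares the background but with agent = Rahul; exhaustivity is violated.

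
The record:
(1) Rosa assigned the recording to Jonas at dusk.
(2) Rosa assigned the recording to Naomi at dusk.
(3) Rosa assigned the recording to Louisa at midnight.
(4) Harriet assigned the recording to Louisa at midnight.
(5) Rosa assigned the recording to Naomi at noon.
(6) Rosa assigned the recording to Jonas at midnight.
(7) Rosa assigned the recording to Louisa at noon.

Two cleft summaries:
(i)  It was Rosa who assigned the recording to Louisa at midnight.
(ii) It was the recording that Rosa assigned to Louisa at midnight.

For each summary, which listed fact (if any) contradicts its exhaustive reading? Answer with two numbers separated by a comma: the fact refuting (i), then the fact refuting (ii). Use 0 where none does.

4, 0

(i): focus "Rosa". Looking for the recording as thing and Louisa as recipient and at midnight as setting with some other agent — fact (4) has Harriet there. Refuted.
(ii): focus "the recording". No fact shares Rosa as agent and Louisa as recipient and at midnight as setting with a different thing. 0.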